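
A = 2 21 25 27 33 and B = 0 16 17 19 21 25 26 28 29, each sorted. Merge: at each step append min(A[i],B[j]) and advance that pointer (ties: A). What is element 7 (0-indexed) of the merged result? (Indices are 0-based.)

merged[7] = 25

[i=0,j=0] A[i]=2>B[j]=0 take 0 → j++
[i=0,j=1] A[i]=2<=B[j]=16 take 2 → i++
[i=1,j=1] A[i]=21>B[j]=16 take 16 → j++
[i=1,j=2] A[i]=21>B[j]=17 take 17 → j++
[i=1,j=3] A[i]=21>B[j]=19 take 19 → j++
[i=1,j=4] A[i]=21<=B[j]=21 take 21 → i++
[i=2,j=4] A[i]=25>B[j]=21 take 21 → j++
[i=2,j=5] A[i]=25<=B[j]=25 take 25 → i++
[i=3,j=5] A[i]=27>B[j]=25 take 25 → j++
[i=3,j=6] A[i]=27>B[j]=26 take 26 → j++
[i=3,j=7] A[i]=27<=B[j]=28 take 27 → i++
[i=4,j=7] A[i]=33>B[j]=28 take 28 → j++
[i=4,j=8] A[i]=33>B[j]=29 take 29 → j++
[i=4,j=9] B done, take A[i]=33 → i++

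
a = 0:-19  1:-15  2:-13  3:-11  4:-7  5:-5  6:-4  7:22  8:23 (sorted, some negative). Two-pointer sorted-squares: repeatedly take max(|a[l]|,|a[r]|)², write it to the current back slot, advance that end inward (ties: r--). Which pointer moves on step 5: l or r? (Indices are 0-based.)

[0,8] |-19|<=|23| out[8]=529 → r--
[0,7] |-19|<=|22| out[7]=484 → r--
[0,6] |-19|>|-4| out[6]=361 → l++
[1,6] |-15|>|-4| out[5]=225 → l++
[2,6] |-13|>|-4| out[4]=169 → l++

l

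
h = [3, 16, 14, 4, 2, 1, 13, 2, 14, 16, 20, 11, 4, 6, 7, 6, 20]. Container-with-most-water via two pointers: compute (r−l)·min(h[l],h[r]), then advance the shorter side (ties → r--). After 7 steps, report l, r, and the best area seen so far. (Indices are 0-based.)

l=7, r=16, best area=240

[0,16] min(3,20)*16=48 best=48 * → l++
[1,16] min(16,20)*15=240 best=240 * → l++
[2,16] min(14,20)*14=196 best=240 → l++
[3,16] min(4,20)*13=52 best=240 → l++
[4,16] min(2,20)*12=24 best=240 → l++
[5,16] min(1,20)*11=11 best=240 → l++
[6,16] min(13,20)*10=130 best=240 → l++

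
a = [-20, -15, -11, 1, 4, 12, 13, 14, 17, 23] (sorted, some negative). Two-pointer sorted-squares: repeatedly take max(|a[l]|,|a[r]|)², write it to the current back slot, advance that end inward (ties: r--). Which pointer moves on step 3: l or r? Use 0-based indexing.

l=0 r=9: |-20|<=|23| out[9]=529, r--
l=0 r=8: |-20|>|17| out[8]=400, l++
l=1 r=8: |-15|<=|17| out[7]=289, r--

r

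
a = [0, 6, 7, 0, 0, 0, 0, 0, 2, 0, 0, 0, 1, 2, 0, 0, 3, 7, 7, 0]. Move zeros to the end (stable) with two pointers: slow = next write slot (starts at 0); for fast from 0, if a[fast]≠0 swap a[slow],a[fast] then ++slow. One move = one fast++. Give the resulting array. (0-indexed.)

slow=0 fast=0: a[fast]=0, fast++
slow=0 fast=1: a[fast]=6≠0 swap→a[0]=6, slow++,fast++
slow=1 fast=2: a[fast]=7≠0 swap→a[1]=7, slow++,fast++
slow=2 fast=3: a[fast]=0, fast++
slow=2 fast=4: a[fast]=0, fast++
slow=2 fast=5: a[fast]=0, fast++
slow=2 fast=6: a[fast]=0, fast++
slow=2 fast=7: a[fast]=0, fast++
slow=2 fast=8: a[fast]=2≠0 swap→a[2]=2, slow++,fast++
slow=3 fast=9: a[fast]=0, fast++
slow=3 fast=10: a[fast]=0, fast++
slow=3 fast=11: a[fast]=0, fast++
slow=3 fast=12: a[fast]=1≠0 swap→a[3]=1, slow++,fast++
slow=4 fast=13: a[fast]=2≠0 swap→a[4]=2, slow++,fast++
slow=5 fast=14: a[fast]=0, fast++
slow=5 fast=15: a[fast]=0, fast++
slow=5 fast=16: a[fast]=3≠0 swap→a[5]=3, slow++,fast++
slow=6 fast=17: a[fast]=7≠0 swap→a[6]=7, slow++,fast++
slow=7 fast=18: a[fast]=7≠0 swap→a[7]=7, slow++,fast++
slow=8 fast=19: a[fast]=0, fast++

[6, 7, 2, 1, 2, 3, 7, 7, 0, 0, 0, 0, 0, 0, 0, 0, 0, 0, 0, 0]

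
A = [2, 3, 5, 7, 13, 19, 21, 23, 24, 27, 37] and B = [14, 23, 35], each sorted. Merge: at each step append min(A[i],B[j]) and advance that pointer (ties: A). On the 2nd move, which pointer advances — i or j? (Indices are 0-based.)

i=0 j=0: A[i]=2<=B[j]=14 take 2, i++
i=1 j=0: A[i]=3<=B[j]=14 take 3, i++

i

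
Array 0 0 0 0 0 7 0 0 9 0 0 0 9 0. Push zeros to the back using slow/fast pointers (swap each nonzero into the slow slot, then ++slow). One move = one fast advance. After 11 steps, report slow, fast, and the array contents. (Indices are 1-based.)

(s=1,f=1) a[fast]=0 → fast++
(s=1,f=2) a[fast]=0 → fast++
(s=1,f=3) a[fast]=0 → fast++
(s=1,f=4) a[fast]=0 → fast++
(s=1,f=5) a[fast]=0 → fast++
(s=1,f=6) a[fast]=7≠0 swap→a[1]=7 → slow++,fast++
(s=2,f=7) a[fast]=0 → fast++
(s=2,f=8) a[fast]=0 → fast++
(s=2,f=9) a[fast]=9≠0 swap→a[2]=9 → slow++,fast++
(s=3,f=10) a[fast]=0 → fast++
(s=3,f=11) a[fast]=0 → fast++

slow=3, fast=12, a=[7, 9, 0, 0, 0, 0, 0, 0, 0, 0, 0, 0, 9, 0]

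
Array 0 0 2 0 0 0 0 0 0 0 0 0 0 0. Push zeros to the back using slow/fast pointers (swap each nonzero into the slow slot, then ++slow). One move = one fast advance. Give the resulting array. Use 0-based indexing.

[2, 0, 0, 0, 0, 0, 0, 0, 0, 0, 0, 0, 0, 0]

(s=0,f=0) a[fast]=0 → fast++
(s=0,f=1) a[fast]=0 → fast++
(s=0,f=2) a[fast]=2≠0 swap→a[0]=2 → slow++,fast++
(s=1,f=3) a[fast]=0 → fast++
(s=1,f=4) a[fast]=0 → fast++
(s=1,f=5) a[fast]=0 → fast++
(s=1,f=6) a[fast]=0 → fast++
(s=1,f=7) a[fast]=0 → fast++
(s=1,f=8) a[fast]=0 → fast++
(s=1,f=9) a[fast]=0 → fast++
(s=1,f=10) a[fast]=0 → fast++
(s=1,f=11) a[fast]=0 → fast++
(s=1,f=12) a[fast]=0 → fast++
(s=1,f=13) a[fast]=0 → fast++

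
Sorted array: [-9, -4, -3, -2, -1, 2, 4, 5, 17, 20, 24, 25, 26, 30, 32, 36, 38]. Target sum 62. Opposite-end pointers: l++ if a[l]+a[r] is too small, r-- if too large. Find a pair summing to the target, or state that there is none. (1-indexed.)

(24, 38)

l=1 r=17: -9+38=29 <62, l++
l=2 r=17: -4+38=34 <62, l++
l=3 r=17: -3+38=35 <62, l++
l=4 r=17: -2+38=36 <62, l++
l=5 r=17: -1+38=37 <62, l++
l=6 r=17: 2+38=40 <62, l++
l=7 r=17: 4+38=42 <62, l++
l=8 r=17: 5+38=43 <62, l++
l=9 r=17: 17+38=55 <62, l++
l=10 r=17: 20+38=58 <62, l++
l=11 r=17: 24+38=62, found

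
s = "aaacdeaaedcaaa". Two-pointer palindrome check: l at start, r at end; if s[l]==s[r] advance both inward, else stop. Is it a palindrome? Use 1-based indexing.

[1,14] 'a'=='a' → l++,r--
[2,13] 'a'=='a' → l++,r--
[3,12] 'a'=='a' → l++,r--
[4,11] 'c'=='c' → l++,r--
[5,10] 'd'=='d' → l++,r--
[6,9] 'e'=='e' → l++,r--
[7,8] 'a'=='a' → l++,r--

palindrome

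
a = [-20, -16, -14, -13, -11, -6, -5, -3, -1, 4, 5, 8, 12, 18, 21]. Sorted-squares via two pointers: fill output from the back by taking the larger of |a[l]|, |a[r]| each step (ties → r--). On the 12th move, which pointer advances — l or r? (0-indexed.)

l

[0,14] |-20|<=|21| out[14]=441 → r--
[0,13] |-20|>|18| out[13]=400 → l++
[1,13] |-16|<=|18| out[12]=324 → r--
[1,12] |-16|>|12| out[11]=256 → l++
[2,12] |-14|>|12| out[10]=196 → l++
[3,12] |-13|>|12| out[9]=169 → l++
[4,12] |-11|<=|12| out[8]=144 → r--
[4,11] |-11|>|8| out[7]=121 → l++
[5,11] |-6|<=|8| out[6]=64 → r--
[5,10] |-6|>|5| out[5]=36 → l++
[6,10] |-5|<=|5| out[4]=25 → r--
[6,9] |-5|>|4| out[3]=25 → l++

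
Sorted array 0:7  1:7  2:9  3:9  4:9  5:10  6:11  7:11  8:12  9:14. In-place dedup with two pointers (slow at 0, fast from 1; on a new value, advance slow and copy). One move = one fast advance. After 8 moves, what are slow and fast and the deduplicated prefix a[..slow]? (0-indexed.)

slow=4, fast=9, prefix=[7, 9, 10, 11, 12]

slow=0 fast=1: a[fast]=7=a[slow] dup, fast++
slow=0 fast=2: a[fast]=9≠a[slow]=7 write a[1]=9, slow++,fast++
slow=1 fast=3: a[fast]=9=a[slow] dup, fast++
slow=1 fast=4: a[fast]=9=a[slow] dup, fast++
slow=1 fast=5: a[fast]=10≠a[slow]=9 write a[2]=10, slow++,fast++
slow=2 fast=6: a[fast]=11≠a[slow]=10 write a[3]=11, slow++,fast++
slow=3 fast=7: a[fast]=11=a[slow] dup, fast++
slow=3 fast=8: a[fast]=12≠a[slow]=11 write a[4]=12, slow++,fast++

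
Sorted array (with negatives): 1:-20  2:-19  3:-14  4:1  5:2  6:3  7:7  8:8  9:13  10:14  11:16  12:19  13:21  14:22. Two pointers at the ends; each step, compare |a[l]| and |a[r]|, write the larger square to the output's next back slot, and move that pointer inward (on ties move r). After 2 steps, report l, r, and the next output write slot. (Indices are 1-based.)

l=1, r=12, next write slot=12

l=1 r=14: |-20|<=|22| out[14]=484, r--
l=1 r=13: |-20|<=|21| out[13]=441, r--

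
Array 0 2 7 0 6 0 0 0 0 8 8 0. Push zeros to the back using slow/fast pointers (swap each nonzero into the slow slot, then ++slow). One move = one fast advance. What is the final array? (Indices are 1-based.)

(s=1,f=1) a[fast]=0 → fast++
(s=1,f=2) a[fast]=2≠0 swap→a[1]=2 → slow++,fast++
(s=2,f=3) a[fast]=7≠0 swap→a[2]=7 → slow++,fast++
(s=3,f=4) a[fast]=0 → fast++
(s=3,f=5) a[fast]=6≠0 swap→a[3]=6 → slow++,fast++
(s=4,f=6) a[fast]=0 → fast++
(s=4,f=7) a[fast]=0 → fast++
(s=4,f=8) a[fast]=0 → fast++
(s=4,f=9) a[fast]=0 → fast++
(s=4,f=10) a[fast]=8≠0 swap→a[4]=8 → slow++,fast++
(s=5,f=11) a[fast]=8≠0 swap→a[5]=8 → slow++,fast++
(s=6,f=12) a[fast]=0 → fast++

[2, 7, 6, 8, 8, 0, 0, 0, 0, 0, 0, 0]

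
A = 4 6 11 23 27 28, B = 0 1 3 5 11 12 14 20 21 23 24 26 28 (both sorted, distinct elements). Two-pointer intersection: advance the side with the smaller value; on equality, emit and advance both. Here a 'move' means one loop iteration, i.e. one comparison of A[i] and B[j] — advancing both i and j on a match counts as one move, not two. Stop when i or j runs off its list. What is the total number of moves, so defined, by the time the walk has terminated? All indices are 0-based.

[i=0,j=0] 4>0 → j++
[i=0,j=1] 4>1 → j++
[i=0,j=2] 4>3 → j++
[i=0,j=3] 4<5 → i++
[i=1,j=3] 6>5 → j++
[i=1,j=4] 6<11 → i++
[i=2,j=4] 11==11 emit → i++,j++
[i=3,j=5] 23>12 → j++
[i=3,j=6] 23>14 → j++
[i=3,j=7] 23>20 → j++
[i=3,j=8] 23>21 → j++
[i=3,j=9] 23==23 emit → i++,j++
[i=4,j=10] 27>24 → j++
[i=4,j=11] 27>26 → j++
[i=4,j=12] 27<28 → i++
[i=5,j=12] 28==28 emit → i++,j++

16 moves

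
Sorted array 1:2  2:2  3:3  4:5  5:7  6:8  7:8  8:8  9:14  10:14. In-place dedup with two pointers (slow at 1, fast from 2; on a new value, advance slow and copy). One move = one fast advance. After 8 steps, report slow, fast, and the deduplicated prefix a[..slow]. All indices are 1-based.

slow=6, fast=10, prefix=[2, 3, 5, 7, 8, 14]

slow=1 fast=2: a[fast]=2=a[slow] dup, fast++
slow=1 fast=3: a[fast]=3≠a[slow]=2 write a[2]=3, slow++,fast++
slow=2 fast=4: a[fast]=5≠a[slow]=3 write a[3]=5, slow++,fast++
slow=3 fast=5: a[fast]=7≠a[slow]=5 write a[4]=7, slow++,fast++
slow=4 fast=6: a[fast]=8≠a[slow]=7 write a[5]=8, slow++,fast++
slow=5 fast=7: a[fast]=8=a[slow] dup, fast++
slow=5 fast=8: a[fast]=8=a[slow] dup, fast++
slow=5 fast=9: a[fast]=14≠a[slow]=8 write a[6]=14, slow++,fast++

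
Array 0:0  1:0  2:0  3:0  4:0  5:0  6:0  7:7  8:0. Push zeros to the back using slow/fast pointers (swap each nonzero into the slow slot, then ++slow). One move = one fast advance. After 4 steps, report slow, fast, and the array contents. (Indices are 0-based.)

slow=0 fast=0: a[fast]=0, fast++
slow=0 fast=1: a[fast]=0, fast++
slow=0 fast=2: a[fast]=0, fast++
slow=0 fast=3: a[fast]=0, fast++

slow=0, fast=4, a=[0, 0, 0, 0, 0, 0, 0, 7, 0]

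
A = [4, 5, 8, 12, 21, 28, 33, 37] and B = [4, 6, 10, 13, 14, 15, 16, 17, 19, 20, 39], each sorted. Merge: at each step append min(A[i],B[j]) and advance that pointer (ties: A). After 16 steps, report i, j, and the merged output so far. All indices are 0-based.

i=6, j=10, merged so far=[4, 4, 5, 6, 8, 10, 12, 13, 14, 15, 16, 17, 19, 20, 21, 28]

[i=0,j=0] A[i]=4<=B[j]=4 take 4 → i++
[i=1,j=0] A[i]=5>B[j]=4 take 4 → j++
[i=1,j=1] A[i]=5<=B[j]=6 take 5 → i++
[i=2,j=1] A[i]=8>B[j]=6 take 6 → j++
[i=2,j=2] A[i]=8<=B[j]=10 take 8 → i++
[i=3,j=2] A[i]=12>B[j]=10 take 10 → j++
[i=3,j=3] A[i]=12<=B[j]=13 take 12 → i++
[i=4,j=3] A[i]=21>B[j]=13 take 13 → j++
[i=4,j=4] A[i]=21>B[j]=14 take 14 → j++
[i=4,j=5] A[i]=21>B[j]=15 take 15 → j++
[i=4,j=6] A[i]=21>B[j]=16 take 16 → j++
[i=4,j=7] A[i]=21>B[j]=17 take 17 → j++
[i=4,j=8] A[i]=21>B[j]=19 take 19 → j++
[i=4,j=9] A[i]=21>B[j]=20 take 20 → j++
[i=4,j=10] A[i]=21<=B[j]=39 take 21 → i++
[i=5,j=10] A[i]=28<=B[j]=39 take 28 → i++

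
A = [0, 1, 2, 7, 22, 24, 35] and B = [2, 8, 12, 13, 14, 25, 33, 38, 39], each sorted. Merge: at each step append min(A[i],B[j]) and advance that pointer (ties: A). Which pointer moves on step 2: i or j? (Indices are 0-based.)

[i=0,j=0] A[i]=0<=B[j]=2 take 0 → i++
[i=1,j=0] A[i]=1<=B[j]=2 take 1 → i++

i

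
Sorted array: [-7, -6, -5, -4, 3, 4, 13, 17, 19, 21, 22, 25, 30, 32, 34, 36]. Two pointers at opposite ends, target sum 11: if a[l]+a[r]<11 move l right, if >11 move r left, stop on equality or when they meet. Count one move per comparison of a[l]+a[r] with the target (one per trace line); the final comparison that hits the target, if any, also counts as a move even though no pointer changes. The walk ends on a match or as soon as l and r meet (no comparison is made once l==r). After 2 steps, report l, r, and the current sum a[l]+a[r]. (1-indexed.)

l=1, r=14, sum=25

[1,16] -7+36=29 >11 → r--
[1,15] -7+34=27 >11 → r--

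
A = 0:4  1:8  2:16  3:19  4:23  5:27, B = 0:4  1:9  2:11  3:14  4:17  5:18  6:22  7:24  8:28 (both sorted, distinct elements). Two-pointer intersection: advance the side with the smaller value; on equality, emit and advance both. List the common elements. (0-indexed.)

i=0 j=0: 4==4 emit, i++,j++
i=1 j=1: 8<9, i++
i=2 j=1: 16>9, j++
i=2 j=2: 16>11, j++
i=2 j=3: 16>14, j++
i=2 j=4: 16<17, i++
i=3 j=4: 19>17, j++
i=3 j=5: 19>18, j++
i=3 j=6: 19<22, i++
i=4 j=6: 23>22, j++
i=4 j=7: 23<24, i++
i=5 j=7: 27>24, j++
i=5 j=8: 27<28, i++

intersection = [4]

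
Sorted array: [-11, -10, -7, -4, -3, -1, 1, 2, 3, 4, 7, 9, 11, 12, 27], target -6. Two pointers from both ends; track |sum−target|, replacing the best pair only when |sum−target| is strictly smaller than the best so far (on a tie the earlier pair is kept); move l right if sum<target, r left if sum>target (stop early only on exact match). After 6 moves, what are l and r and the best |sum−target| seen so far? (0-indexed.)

l=1, r=9, best |Δ|=1

[0,14] -11+27=16 d=22 * → r--
[0,13] -11+12=1 d=7 * → r--
[0,12] -11+11=0 d=6 * → r--
[0,11] -11+9=-2 d=4 * → r--
[0,10] -11+7=-4 d=2 * → r--
[0,9] -11+4=-7 d=1 * → l++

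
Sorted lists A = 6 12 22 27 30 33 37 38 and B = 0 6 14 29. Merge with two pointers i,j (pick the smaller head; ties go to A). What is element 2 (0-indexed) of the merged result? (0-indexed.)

i=0 j=0: A[i]=6>B[j]=0 take 0, j++
i=0 j=1: A[i]=6<=B[j]=6 take 6, i++
i=1 j=1: A[i]=12>B[j]=6 take 6, j++
i=1 j=2: A[i]=12<=B[j]=14 take 12, i++
i=2 j=2: A[i]=22>B[j]=14 take 14, j++
i=2 j=3: A[i]=22<=B[j]=29 take 22, i++
i=3 j=3: A[i]=27<=B[j]=29 take 27, i++
i=4 j=3: A[i]=30>B[j]=29 take 29, j++
i=4 j=4: B done, take A[i]=30, i++
i=5 j=4: B done, take A[i]=33, i++
i=6 j=4: B done, take A[i]=37, i++
i=7 j=4: B done, take A[i]=38, i++

merged[2] = 6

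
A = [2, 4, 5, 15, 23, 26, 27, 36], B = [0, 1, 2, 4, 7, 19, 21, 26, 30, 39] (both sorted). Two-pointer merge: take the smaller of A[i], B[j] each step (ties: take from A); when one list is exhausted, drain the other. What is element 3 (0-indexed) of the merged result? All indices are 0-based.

[i=0,j=0] A[i]=2>B[j]=0 take 0 → j++
[i=0,j=1] A[i]=2>B[j]=1 take 1 → j++
[i=0,j=2] A[i]=2<=B[j]=2 take 2 → i++
[i=1,j=2] A[i]=4>B[j]=2 take 2 → j++
[i=1,j=3] A[i]=4<=B[j]=4 take 4 → i++
[i=2,j=3] A[i]=5>B[j]=4 take 4 → j++
[i=2,j=4] A[i]=5<=B[j]=7 take 5 → i++
[i=3,j=4] A[i]=15>B[j]=7 take 7 → j++
[i=3,j=5] A[i]=15<=B[j]=19 take 15 → i++
[i=4,j=5] A[i]=23>B[j]=19 take 19 → j++
[i=4,j=6] A[i]=23>B[j]=21 take 21 → j++
[i=4,j=7] A[i]=23<=B[j]=26 take 23 → i++
[i=5,j=7] A[i]=26<=B[j]=26 take 26 → i++
[i=6,j=7] A[i]=27>B[j]=26 take 26 → j++
[i=6,j=8] A[i]=27<=B[j]=30 take 27 → i++
[i=7,j=8] A[i]=36>B[j]=30 take 30 → j++
[i=7,j=9] A[i]=36<=B[j]=39 take 36 → i++
[i=8,j=9] A done, take B[j]=39 → j++

merged[3] = 2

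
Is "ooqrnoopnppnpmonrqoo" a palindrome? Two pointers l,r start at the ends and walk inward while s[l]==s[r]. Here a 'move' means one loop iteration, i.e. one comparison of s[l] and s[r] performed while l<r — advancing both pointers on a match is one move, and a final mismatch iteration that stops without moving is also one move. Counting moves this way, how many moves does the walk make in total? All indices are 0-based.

l=0 r=19: 'o'=='o', l++,r--
l=1 r=18: 'o'=='o', l++,r--
l=2 r=17: 'q'=='q', l++,r--
l=3 r=16: 'r'=='r', l++,r--
l=4 r=15: 'n'=='n', l++,r--
l=5 r=14: 'o'=='o', l++,r--
l=6 r=13: 'o'!='m', stop

7 moves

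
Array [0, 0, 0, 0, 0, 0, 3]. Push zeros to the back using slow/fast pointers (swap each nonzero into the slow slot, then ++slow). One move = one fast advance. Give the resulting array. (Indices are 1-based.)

[3, 0, 0, 0, 0, 0, 0]

slow=1 fast=1: a[fast]=0, fast++
slow=1 fast=2: a[fast]=0, fast++
slow=1 fast=3: a[fast]=0, fast++
slow=1 fast=4: a[fast]=0, fast++
slow=1 fast=5: a[fast]=0, fast++
slow=1 fast=6: a[fast]=0, fast++
slow=1 fast=7: a[fast]=3≠0 swap→a[1]=3, slow++,fast++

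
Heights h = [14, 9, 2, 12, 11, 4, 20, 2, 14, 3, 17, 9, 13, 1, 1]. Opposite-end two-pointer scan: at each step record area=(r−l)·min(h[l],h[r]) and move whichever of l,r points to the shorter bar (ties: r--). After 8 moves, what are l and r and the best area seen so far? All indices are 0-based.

[0,14] min(14,1)*14=14 best=14 * → r--
[0,13] min(14,1)*13=13 best=14 → r--
[0,12] min(14,13)*12=156 best=156 * → r--
[0,11] min(14,9)*11=99 best=156 → r--
[0,10] min(14,17)*10=140 best=156 → l++
[1,10] min(9,17)*9=81 best=156 → l++
[2,10] min(2,17)*8=16 best=156 → l++
[3,10] min(12,17)*7=84 best=156 → l++

l=4, r=10, best area=156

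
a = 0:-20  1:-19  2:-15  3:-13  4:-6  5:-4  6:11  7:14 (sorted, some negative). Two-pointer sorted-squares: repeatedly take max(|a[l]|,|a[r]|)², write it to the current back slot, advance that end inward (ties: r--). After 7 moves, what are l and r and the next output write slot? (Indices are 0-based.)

l=5, r=5, next write slot=0

l=0 r=7: |-20|>|14| out[7]=400, l++
l=1 r=7: |-19|>|14| out[6]=361, l++
l=2 r=7: |-15|>|14| out[5]=225, l++
l=3 r=7: |-13|<=|14| out[4]=196, r--
l=3 r=6: |-13|>|11| out[3]=169, l++
l=4 r=6: |-6|<=|11| out[2]=121, r--
l=4 r=5: |-6|>|-4| out[1]=36, l++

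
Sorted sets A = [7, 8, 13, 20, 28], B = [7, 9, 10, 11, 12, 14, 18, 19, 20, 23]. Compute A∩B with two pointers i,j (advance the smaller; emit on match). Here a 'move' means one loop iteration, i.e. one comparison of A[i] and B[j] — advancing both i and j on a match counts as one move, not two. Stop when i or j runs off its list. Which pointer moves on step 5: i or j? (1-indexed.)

i=1 j=1: 7==7 emit, i++,j++
i=2 j=2: 8<9, i++
i=3 j=2: 13>9, j++
i=3 j=3: 13>10, j++
i=3 j=4: 13>11, j++

j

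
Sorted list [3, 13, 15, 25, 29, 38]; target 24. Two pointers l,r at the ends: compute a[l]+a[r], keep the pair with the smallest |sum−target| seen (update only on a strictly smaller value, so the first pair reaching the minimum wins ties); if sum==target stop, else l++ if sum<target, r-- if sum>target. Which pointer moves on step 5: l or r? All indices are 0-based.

[0,5] 3+38=41 d=17 * → r--
[0,4] 3+29=32 d=8 * → r--
[0,3] 3+25=28 d=4 * → r--
[0,2] 3+15=18 d=6 → l++
[1,2] 13+15=28 d=4 → r--

r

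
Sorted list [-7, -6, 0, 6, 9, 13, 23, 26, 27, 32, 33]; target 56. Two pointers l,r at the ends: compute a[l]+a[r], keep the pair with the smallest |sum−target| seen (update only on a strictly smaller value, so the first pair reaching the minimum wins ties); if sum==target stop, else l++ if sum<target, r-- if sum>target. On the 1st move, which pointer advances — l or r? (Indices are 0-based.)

l

[0,10] -7+33=26 d=30 * → l++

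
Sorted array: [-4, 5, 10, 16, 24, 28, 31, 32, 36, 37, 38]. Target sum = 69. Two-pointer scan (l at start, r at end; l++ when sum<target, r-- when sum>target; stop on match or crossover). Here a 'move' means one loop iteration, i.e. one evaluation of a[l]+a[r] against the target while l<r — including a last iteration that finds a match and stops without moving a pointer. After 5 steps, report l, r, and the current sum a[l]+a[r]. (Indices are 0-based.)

[0,10] -4+38=34 <69 → l++
[1,10] 5+38=43 <69 → l++
[2,10] 10+38=48 <69 → l++
[3,10] 16+38=54 <69 → l++
[4,10] 24+38=62 <69 → l++

l=5, r=10, sum=66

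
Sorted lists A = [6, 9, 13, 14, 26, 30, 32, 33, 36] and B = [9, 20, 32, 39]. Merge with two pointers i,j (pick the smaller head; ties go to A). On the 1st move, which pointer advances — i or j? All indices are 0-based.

i=0 j=0: A[i]=6<=B[j]=9 take 6, i++

i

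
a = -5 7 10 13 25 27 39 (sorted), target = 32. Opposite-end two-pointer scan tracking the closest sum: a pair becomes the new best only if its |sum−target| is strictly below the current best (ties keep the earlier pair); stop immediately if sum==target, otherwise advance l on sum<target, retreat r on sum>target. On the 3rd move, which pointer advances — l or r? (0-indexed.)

r

l=0 r=6: -5+39=34 d=2 *, r--
l=0 r=5: -5+27=22 d=10, l++
l=1 r=5: 7+27=34 d=2, r--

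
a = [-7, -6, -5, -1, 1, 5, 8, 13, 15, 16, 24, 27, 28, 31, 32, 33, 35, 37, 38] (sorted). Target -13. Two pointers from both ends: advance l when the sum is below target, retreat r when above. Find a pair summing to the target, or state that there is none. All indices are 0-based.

(-7, -6)

l=0 r=18: -7+38=31 >-13, r--
l=0 r=17: -7+37=30 >-13, r--
l=0 r=16: -7+35=28 >-13, r--
l=0 r=15: -7+33=26 >-13, r--
l=0 r=14: -7+32=25 >-13, r--
l=0 r=13: -7+31=24 >-13, r--
l=0 r=12: -7+28=21 >-13, r--
l=0 r=11: -7+27=20 >-13, r--
l=0 r=10: -7+24=17 >-13, r--
l=0 r=9: -7+16=9 >-13, r--
l=0 r=8: -7+15=8 >-13, r--
l=0 r=7: -7+13=6 >-13, r--
l=0 r=6: -7+8=1 >-13, r--
l=0 r=5: -7+5=-2 >-13, r--
l=0 r=4: -7+1=-6 >-13, r--
l=0 r=3: -7+-1=-8 >-13, r--
l=0 r=2: -7+-5=-12 >-13, r--
l=0 r=1: -7+-6=-13, found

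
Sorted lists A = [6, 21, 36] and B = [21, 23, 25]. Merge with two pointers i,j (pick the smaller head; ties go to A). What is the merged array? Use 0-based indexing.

[6, 21, 21, 23, 25, 36]

[i=0,j=0] A[i]=6<=B[j]=21 take 6 → i++
[i=1,j=0] A[i]=21<=B[j]=21 take 21 → i++
[i=2,j=0] A[i]=36>B[j]=21 take 21 → j++
[i=2,j=1] A[i]=36>B[j]=23 take 23 → j++
[i=2,j=2] A[i]=36>B[j]=25 take 25 → j++
[i=2,j=3] B done, take A[i]=36 → i++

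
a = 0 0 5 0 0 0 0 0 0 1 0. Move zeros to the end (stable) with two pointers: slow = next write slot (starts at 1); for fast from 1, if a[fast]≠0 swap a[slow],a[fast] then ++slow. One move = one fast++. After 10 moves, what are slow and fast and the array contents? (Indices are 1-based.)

(s=1,f=1) a[fast]=0 → fast++
(s=1,f=2) a[fast]=0 → fast++
(s=1,f=3) a[fast]=5≠0 swap→a[1]=5 → slow++,fast++
(s=2,f=4) a[fast]=0 → fast++
(s=2,f=5) a[fast]=0 → fast++
(s=2,f=6) a[fast]=0 → fast++
(s=2,f=7) a[fast]=0 → fast++
(s=2,f=8) a[fast]=0 → fast++
(s=2,f=9) a[fast]=0 → fast++
(s=2,f=10) a[fast]=1≠0 swap→a[2]=1 → slow++,fast++

slow=3, fast=11, a=[5, 1, 0, 0, 0, 0, 0, 0, 0, 0, 0]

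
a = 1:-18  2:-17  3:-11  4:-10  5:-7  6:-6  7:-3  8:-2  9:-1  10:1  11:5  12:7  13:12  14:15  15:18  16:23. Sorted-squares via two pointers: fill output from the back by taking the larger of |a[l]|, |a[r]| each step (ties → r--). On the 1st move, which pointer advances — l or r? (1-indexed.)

r

l=1 r=16: |-18|<=|23| out[16]=529, r--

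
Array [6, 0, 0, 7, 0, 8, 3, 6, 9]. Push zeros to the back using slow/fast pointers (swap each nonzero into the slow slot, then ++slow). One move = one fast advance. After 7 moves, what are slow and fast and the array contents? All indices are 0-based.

slow=4, fast=7, a=[6, 7, 8, 3, 0, 0, 0, 6, 9]

slow=0 fast=0: a[fast]=6≠0 swap→a[0]=6, slow++,fast++
slow=1 fast=1: a[fast]=0, fast++
slow=1 fast=2: a[fast]=0, fast++
slow=1 fast=3: a[fast]=7≠0 swap→a[1]=7, slow++,fast++
slow=2 fast=4: a[fast]=0, fast++
slow=2 fast=5: a[fast]=8≠0 swap→a[2]=8, slow++,fast++
slow=3 fast=6: a[fast]=3≠0 swap→a[3]=3, slow++,fast++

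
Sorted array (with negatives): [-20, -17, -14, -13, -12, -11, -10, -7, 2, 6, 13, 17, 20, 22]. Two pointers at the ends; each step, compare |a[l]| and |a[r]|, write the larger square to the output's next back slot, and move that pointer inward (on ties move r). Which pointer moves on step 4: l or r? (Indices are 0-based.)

l=0 r=13: |-20|<=|22| out[13]=484, r--
l=0 r=12: |-20|<=|20| out[12]=400, r--
l=0 r=11: |-20|>|17| out[11]=400, l++
l=1 r=11: |-17|<=|17| out[10]=289, r--

r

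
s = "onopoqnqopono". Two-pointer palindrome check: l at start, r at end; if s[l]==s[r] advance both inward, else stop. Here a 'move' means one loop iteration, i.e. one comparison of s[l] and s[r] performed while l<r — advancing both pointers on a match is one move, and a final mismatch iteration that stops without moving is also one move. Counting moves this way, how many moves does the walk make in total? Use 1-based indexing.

[1,13] 'o'=='o' → l++,r--
[2,12] 'n'=='n' → l++,r--
[3,11] 'o'=='o' → l++,r--
[4,10] 'p'=='p' → l++,r--
[5,9] 'o'=='o' → l++,r--
[6,8] 'q'=='q' → l++,r--

6 moves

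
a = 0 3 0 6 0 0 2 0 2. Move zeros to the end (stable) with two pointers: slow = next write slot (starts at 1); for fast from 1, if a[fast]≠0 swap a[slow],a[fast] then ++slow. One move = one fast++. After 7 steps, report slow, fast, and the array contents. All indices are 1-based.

slow=1 fast=1: a[fast]=0, fast++
slow=1 fast=2: a[fast]=3≠0 swap→a[1]=3, slow++,fast++
slow=2 fast=3: a[fast]=0, fast++
slow=2 fast=4: a[fast]=6≠0 swap→a[2]=6, slow++,fast++
slow=3 fast=5: a[fast]=0, fast++
slow=3 fast=6: a[fast]=0, fast++
slow=3 fast=7: a[fast]=2≠0 swap→a[3]=2, slow++,fast++

slow=4, fast=8, a=[3, 6, 2, 0, 0, 0, 0, 0, 2]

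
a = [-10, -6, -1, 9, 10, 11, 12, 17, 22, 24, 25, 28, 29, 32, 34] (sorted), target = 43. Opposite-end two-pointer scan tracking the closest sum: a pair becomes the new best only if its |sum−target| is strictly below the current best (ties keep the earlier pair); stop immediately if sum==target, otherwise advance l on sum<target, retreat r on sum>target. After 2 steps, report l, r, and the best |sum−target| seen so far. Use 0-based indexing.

l=2, r=14, best |Δ|=15

[0,14] -10+34=24 d=19 * → l++
[1,14] -6+34=28 d=15 * → l++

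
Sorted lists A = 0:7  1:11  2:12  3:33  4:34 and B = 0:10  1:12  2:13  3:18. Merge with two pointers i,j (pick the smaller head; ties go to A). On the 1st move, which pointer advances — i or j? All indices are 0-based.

i=0 j=0: A[i]=7<=B[j]=10 take 7, i++

i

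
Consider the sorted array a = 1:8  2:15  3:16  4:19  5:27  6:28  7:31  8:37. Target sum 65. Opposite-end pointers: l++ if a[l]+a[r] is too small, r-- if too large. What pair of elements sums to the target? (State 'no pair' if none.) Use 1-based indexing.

l=1 r=8: 8+37=45 <65, l++
l=2 r=8: 15+37=52 <65, l++
l=3 r=8: 16+37=53 <65, l++
l=4 r=8: 19+37=56 <65, l++
l=5 r=8: 27+37=64 <65, l++
l=6 r=8: 28+37=65, found

(28, 37)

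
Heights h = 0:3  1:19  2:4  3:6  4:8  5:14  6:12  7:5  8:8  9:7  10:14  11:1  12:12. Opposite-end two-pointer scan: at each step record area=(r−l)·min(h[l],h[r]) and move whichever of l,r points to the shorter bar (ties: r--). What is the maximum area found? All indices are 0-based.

l=0 r=12: min(3,12)*12=36 best=36 *, l++
l=1 r=12: min(19,12)*11=132 best=132 *, r--
l=1 r=11: min(19,1)*10=10 best=132, r--
l=1 r=10: min(19,14)*9=126 best=132, r--
l=1 r=9: min(19,7)*8=56 best=132, r--
l=1 r=8: min(19,8)*7=56 best=132, r--
l=1 r=7: min(19,5)*6=30 best=132, r--
l=1 r=6: min(19,12)*5=60 best=132, r--
l=1 r=5: min(19,14)*4=56 best=132, r--
l=1 r=4: min(19,8)*3=24 best=132, r--
l=1 r=3: min(19,6)*2=12 best=132, r--
l=1 r=2: min(19,4)*1=4 best=132, r--

max area = 132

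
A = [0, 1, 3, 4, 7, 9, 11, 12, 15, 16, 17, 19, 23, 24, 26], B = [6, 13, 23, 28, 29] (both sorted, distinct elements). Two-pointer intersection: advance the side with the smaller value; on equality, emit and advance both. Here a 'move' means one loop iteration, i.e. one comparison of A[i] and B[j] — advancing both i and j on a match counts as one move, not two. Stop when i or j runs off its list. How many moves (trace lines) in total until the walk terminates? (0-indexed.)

i=0 j=0: 0<6, i++
i=1 j=0: 1<6, i++
i=2 j=0: 3<6, i++
i=3 j=0: 4<6, i++
i=4 j=0: 7>6, j++
i=4 j=1: 7<13, i++
i=5 j=1: 9<13, i++
i=6 j=1: 11<13, i++
i=7 j=1: 12<13, i++
i=8 j=1: 15>13, j++
i=8 j=2: 15<23, i++
i=9 j=2: 16<23, i++
i=10 j=2: 17<23, i++
i=11 j=2: 19<23, i++
i=12 j=2: 23==23 emit, i++,j++
i=13 j=3: 24<28, i++
i=14 j=3: 26<28, i++

17 moves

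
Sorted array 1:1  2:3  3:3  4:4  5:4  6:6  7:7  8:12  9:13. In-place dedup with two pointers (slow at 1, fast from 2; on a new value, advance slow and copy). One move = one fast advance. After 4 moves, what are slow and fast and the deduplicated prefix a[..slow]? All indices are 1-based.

slow=3, fast=6, prefix=[1, 3, 4]

(s=1,f=2) a[fast]=3≠a[slow]=1 write a[2]=3 → slow++,fast++
(s=2,f=3) a[fast]=3=a[slow] dup → fast++
(s=2,f=4) a[fast]=4≠a[slow]=3 write a[3]=4 → slow++,fast++
(s=3,f=5) a[fast]=4=a[slow] dup → fast++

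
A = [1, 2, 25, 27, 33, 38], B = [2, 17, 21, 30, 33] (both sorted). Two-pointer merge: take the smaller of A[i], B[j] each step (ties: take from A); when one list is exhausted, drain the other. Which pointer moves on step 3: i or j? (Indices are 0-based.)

j

[i=0,j=0] A[i]=1<=B[j]=2 take 1 → i++
[i=1,j=0] A[i]=2<=B[j]=2 take 2 → i++
[i=2,j=0] A[i]=25>B[j]=2 take 2 → j++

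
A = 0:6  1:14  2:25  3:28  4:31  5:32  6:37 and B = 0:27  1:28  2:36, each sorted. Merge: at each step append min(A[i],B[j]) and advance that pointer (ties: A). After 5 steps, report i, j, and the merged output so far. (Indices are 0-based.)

i=4, j=1, merged so far=[6, 14, 25, 27, 28]

i=0 j=0: A[i]=6<=B[j]=27 take 6, i++
i=1 j=0: A[i]=14<=B[j]=27 take 14, i++
i=2 j=0: A[i]=25<=B[j]=27 take 25, i++
i=3 j=0: A[i]=28>B[j]=27 take 27, j++
i=3 j=1: A[i]=28<=B[j]=28 take 28, i++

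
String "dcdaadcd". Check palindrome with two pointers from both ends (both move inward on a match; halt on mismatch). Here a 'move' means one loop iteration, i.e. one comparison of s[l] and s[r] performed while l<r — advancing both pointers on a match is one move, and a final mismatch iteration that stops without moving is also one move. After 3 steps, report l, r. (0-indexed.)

l=0 r=7: 'd'=='d', l++,r--
l=1 r=6: 'c'=='c', l++,r--
l=2 r=5: 'd'=='d', l++,r--

l=3, r=4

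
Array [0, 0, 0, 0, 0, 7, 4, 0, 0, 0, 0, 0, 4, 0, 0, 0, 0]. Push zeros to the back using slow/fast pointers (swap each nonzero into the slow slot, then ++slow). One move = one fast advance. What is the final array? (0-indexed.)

slow=0 fast=0: a[fast]=0, fast++
slow=0 fast=1: a[fast]=0, fast++
slow=0 fast=2: a[fast]=0, fast++
slow=0 fast=3: a[fast]=0, fast++
slow=0 fast=4: a[fast]=0, fast++
slow=0 fast=5: a[fast]=7≠0 swap→a[0]=7, slow++,fast++
slow=1 fast=6: a[fast]=4≠0 swap→a[1]=4, slow++,fast++
slow=2 fast=7: a[fast]=0, fast++
slow=2 fast=8: a[fast]=0, fast++
slow=2 fast=9: a[fast]=0, fast++
slow=2 fast=10: a[fast]=0, fast++
slow=2 fast=11: a[fast]=0, fast++
slow=2 fast=12: a[fast]=4≠0 swap→a[2]=4, slow++,fast++
slow=3 fast=13: a[fast]=0, fast++
slow=3 fast=14: a[fast]=0, fast++
slow=3 fast=15: a[fast]=0, fast++
slow=3 fast=16: a[fast]=0, fast++

[7, 4, 4, 0, 0, 0, 0, 0, 0, 0, 0, 0, 0, 0, 0, 0, 0]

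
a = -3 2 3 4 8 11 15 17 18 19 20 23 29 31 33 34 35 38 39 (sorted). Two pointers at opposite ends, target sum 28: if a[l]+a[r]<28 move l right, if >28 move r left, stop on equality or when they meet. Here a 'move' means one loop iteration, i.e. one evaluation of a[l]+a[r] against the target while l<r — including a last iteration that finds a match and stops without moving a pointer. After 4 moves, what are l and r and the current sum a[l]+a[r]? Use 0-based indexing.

l=0, r=14, sum=30

l=0 r=18: -3+39=36 >28, r--
l=0 r=17: -3+38=35 >28, r--
l=0 r=16: -3+35=32 >28, r--
l=0 r=15: -3+34=31 >28, r--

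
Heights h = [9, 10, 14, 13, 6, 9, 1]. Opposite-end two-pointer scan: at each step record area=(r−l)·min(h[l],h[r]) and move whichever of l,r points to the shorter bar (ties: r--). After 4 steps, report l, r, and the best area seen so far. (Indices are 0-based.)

l=1, r=3, best area=45

[0,6] min(9,1)*6=6 best=6 * → r--
[0,5] min(9,9)*5=45 best=45 * → r--
[0,4] min(9,6)*4=24 best=45 → r--
[0,3] min(9,13)*3=27 best=45 → l++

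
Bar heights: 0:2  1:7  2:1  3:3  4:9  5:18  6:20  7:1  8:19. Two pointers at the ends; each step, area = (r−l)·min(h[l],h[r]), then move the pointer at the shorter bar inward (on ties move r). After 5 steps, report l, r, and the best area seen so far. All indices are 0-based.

l=5, r=8, best area=49

[0,8] min(2,19)*8=16 best=16 * → l++
[1,8] min(7,19)*7=49 best=49 * → l++
[2,8] min(1,19)*6=6 best=49 → l++
[3,8] min(3,19)*5=15 best=49 → l++
[4,8] min(9,19)*4=36 best=49 → l++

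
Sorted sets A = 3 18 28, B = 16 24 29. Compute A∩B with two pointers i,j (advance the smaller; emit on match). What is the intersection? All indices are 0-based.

i=0 j=0: 3<16, i++
i=1 j=0: 18>16, j++
i=1 j=1: 18<24, i++
i=2 j=1: 28>24, j++
i=2 j=2: 28<29, i++

intersection = []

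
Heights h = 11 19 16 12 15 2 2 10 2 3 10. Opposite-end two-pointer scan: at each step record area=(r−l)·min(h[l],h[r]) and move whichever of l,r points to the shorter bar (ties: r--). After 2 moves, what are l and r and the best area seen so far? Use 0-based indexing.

l=0 r=10: min(11,10)*10=100 best=100 *, r--
l=0 r=9: min(11,3)*9=27 best=100, r--

l=0, r=8, best area=100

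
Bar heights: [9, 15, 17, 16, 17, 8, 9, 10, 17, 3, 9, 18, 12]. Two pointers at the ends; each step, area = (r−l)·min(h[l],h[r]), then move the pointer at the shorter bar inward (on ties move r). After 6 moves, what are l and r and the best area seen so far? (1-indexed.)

[1,13] min(9,12)*12=108 best=108 * → l++
[2,13] min(15,12)*11=132 best=132 * → r--
[2,12] min(15,18)*10=150 best=150 * → l++
[3,12] min(17,18)*9=153 best=153 * → l++
[4,12] min(16,18)*8=128 best=153 → l++
[5,12] min(17,18)*7=119 best=153 → l++

l=6, r=12, best area=153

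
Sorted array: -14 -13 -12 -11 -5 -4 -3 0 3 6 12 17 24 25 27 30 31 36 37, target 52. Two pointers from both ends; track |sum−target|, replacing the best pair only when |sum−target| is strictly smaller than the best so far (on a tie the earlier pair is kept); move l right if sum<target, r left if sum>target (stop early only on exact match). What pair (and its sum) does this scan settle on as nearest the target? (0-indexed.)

pair (25, 27) with sum 52 (|Δ|=0)

l=0 r=18: -14+37=23 d=29 *, l++
l=1 r=18: -13+37=24 d=28 *, l++
l=2 r=18: -12+37=25 d=27 *, l++
l=3 r=18: -11+37=26 d=26 *, l++
l=4 r=18: -5+37=32 d=20 *, l++
l=5 r=18: -4+37=33 d=19 *, l++
l=6 r=18: -3+37=34 d=18 *, l++
l=7 r=18: 0+37=37 d=15 *, l++
l=8 r=18: 3+37=40 d=12 *, l++
l=9 r=18: 6+37=43 d=9 *, l++
l=10 r=18: 12+37=49 d=3 *, l++
l=11 r=18: 17+37=54 d=2 *, r--
l=11 r=17: 17+36=53 d=1 *, r--
l=11 r=16: 17+31=48 d=4, l++
l=12 r=16: 24+31=55 d=3, r--
l=12 r=15: 24+30=54 d=2, r--
l=12 r=14: 24+27=51 d=1, l++
l=13 r=14: 25+27=52 d=0 *, stop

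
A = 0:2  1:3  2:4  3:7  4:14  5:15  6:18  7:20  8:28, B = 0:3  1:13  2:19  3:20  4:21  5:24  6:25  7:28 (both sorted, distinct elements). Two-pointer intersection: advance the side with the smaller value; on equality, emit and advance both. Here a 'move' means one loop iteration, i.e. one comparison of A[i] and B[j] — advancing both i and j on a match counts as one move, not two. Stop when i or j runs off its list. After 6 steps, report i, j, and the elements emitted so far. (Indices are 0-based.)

i=0 j=0: 2<3, i++
i=1 j=0: 3==3 emit, i++,j++
i=2 j=1: 4<13, i++
i=3 j=1: 7<13, i++
i=4 j=1: 14>13, j++
i=4 j=2: 14<19, i++

i=5, j=2, emitted=[3]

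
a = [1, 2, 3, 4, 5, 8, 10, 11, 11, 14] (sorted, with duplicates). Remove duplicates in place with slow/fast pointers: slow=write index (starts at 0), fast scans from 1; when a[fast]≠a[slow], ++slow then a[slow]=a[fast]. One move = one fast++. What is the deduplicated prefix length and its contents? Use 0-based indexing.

length 9; prefix = [1, 2, 3, 4, 5, 8, 10, 11, 14]

slow=0 fast=1: a[fast]=2≠a[slow]=1 write a[1]=2, slow++,fast++
slow=1 fast=2: a[fast]=3≠a[slow]=2 write a[2]=3, slow++,fast++
slow=2 fast=3: a[fast]=4≠a[slow]=3 write a[3]=4, slow++,fast++
slow=3 fast=4: a[fast]=5≠a[slow]=4 write a[4]=5, slow++,fast++
slow=4 fast=5: a[fast]=8≠a[slow]=5 write a[5]=8, slow++,fast++
slow=5 fast=6: a[fast]=10≠a[slow]=8 write a[6]=10, slow++,fast++
slow=6 fast=7: a[fast]=11≠a[slow]=10 write a[7]=11, slow++,fast++
slow=7 fast=8: a[fast]=11=a[slow] dup, fast++
slow=7 fast=9: a[fast]=14≠a[slow]=11 write a[8]=14, slow++,fast++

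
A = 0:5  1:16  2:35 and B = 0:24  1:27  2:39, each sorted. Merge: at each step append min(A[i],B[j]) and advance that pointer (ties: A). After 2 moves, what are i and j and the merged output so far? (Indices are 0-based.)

[i=0,j=0] A[i]=5<=B[j]=24 take 5 → i++
[i=1,j=0] A[i]=16<=B[j]=24 take 16 → i++

i=2, j=0, merged so far=[5, 16]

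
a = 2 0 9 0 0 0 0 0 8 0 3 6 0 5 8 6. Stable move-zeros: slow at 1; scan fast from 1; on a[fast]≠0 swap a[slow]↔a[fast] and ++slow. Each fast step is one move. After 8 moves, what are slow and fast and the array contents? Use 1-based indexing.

slow=1 fast=1: a[fast]=2≠0 swap→a[1]=2, slow++,fast++
slow=2 fast=2: a[fast]=0, fast++
slow=2 fast=3: a[fast]=9≠0 swap→a[2]=9, slow++,fast++
slow=3 fast=4: a[fast]=0, fast++
slow=3 fast=5: a[fast]=0, fast++
slow=3 fast=6: a[fast]=0, fast++
slow=3 fast=7: a[fast]=0, fast++
slow=3 fast=8: a[fast]=0, fast++

slow=3, fast=9, a=[2, 9, 0, 0, 0, 0, 0, 0, 8, 0, 3, 6, 0, 5, 8, 6]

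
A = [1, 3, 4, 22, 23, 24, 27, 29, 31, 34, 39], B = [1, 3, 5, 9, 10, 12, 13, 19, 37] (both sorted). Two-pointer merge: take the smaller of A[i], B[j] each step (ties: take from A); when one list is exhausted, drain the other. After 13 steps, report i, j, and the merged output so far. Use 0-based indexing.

i=5, j=8, merged so far=[1, 1, 3, 3, 4, 5, 9, 10, 12, 13, 19, 22, 23]

i=0 j=0: A[i]=1<=B[j]=1 take 1, i++
i=1 j=0: A[i]=3>B[j]=1 take 1, j++
i=1 j=1: A[i]=3<=B[j]=3 take 3, i++
i=2 j=1: A[i]=4>B[j]=3 take 3, j++
i=2 j=2: A[i]=4<=B[j]=5 take 4, i++
i=3 j=2: A[i]=22>B[j]=5 take 5, j++
i=3 j=3: A[i]=22>B[j]=9 take 9, j++
i=3 j=4: A[i]=22>B[j]=10 take 10, j++
i=3 j=5: A[i]=22>B[j]=12 take 12, j++
i=3 j=6: A[i]=22>B[j]=13 take 13, j++
i=3 j=7: A[i]=22>B[j]=19 take 19, j++
i=3 j=8: A[i]=22<=B[j]=37 take 22, i++
i=4 j=8: A[i]=23<=B[j]=37 take 23, i++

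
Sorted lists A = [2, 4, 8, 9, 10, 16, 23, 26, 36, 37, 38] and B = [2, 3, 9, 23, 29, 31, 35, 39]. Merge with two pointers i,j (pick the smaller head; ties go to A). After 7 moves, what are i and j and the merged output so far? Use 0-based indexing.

i=0 j=0: A[i]=2<=B[j]=2 take 2, i++
i=1 j=0: A[i]=4>B[j]=2 take 2, j++
i=1 j=1: A[i]=4>B[j]=3 take 3, j++
i=1 j=2: A[i]=4<=B[j]=9 take 4, i++
i=2 j=2: A[i]=8<=B[j]=9 take 8, i++
i=3 j=2: A[i]=9<=B[j]=9 take 9, i++
i=4 j=2: A[i]=10>B[j]=9 take 9, j++

i=4, j=3, merged so far=[2, 2, 3, 4, 8, 9, 9]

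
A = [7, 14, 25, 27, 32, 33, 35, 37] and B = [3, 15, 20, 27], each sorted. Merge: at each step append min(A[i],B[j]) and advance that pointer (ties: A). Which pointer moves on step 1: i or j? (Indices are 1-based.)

i=1 j=1: A[i]=7>B[j]=3 take 3, j++

j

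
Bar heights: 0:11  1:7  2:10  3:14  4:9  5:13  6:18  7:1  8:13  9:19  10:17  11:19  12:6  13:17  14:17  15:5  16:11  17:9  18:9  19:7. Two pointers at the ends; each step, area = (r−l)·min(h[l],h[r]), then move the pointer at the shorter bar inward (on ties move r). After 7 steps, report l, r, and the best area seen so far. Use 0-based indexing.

l=2, r=14, best area=176

[0,19] min(11,7)*19=133 best=133 * → r--
[0,18] min(11,9)*18=162 best=162 * → r--
[0,17] min(11,9)*17=153 best=162 → r--
[0,16] min(11,11)*16=176 best=176 * → r--
[0,15] min(11,5)*15=75 best=176 → r--
[0,14] min(11,17)*14=154 best=176 → l++
[1,14] min(7,17)*13=91 best=176 → l++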